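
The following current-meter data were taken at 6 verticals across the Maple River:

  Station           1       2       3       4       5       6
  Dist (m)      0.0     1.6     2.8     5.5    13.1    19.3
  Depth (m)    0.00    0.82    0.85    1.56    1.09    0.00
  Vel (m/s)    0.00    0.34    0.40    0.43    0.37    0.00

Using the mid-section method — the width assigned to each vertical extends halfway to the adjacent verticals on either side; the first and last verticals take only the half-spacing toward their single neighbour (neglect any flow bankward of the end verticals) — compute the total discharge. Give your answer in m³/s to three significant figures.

7.29 m³/s

w_2 = (2.8 − 0.0)/2 = 1.4 m; q_2 = 0.34 × 0.82 × 1.4 = 0.3903 m³/s
w_3 = (5.5 − 1.6)/2 = 1.95 m; q_3 = 0.40 × 0.85 × 1.95 = 0.6630 m³/s
w_4 = (13.1 − 2.8)/2 = 5.15 m; q_4 = 0.43 × 1.56 × 5.15 = 3.455 m³/s
w_5 = (19.3 − 5.5)/2 = 6.9 m; q_5 = 0.37 × 1.09 × 6.9 = 2.783 m³/s
Stations 1, 6 contribute zero (depth or velocity is 0).
Q = Σ qᵢ = 7.291 m³/s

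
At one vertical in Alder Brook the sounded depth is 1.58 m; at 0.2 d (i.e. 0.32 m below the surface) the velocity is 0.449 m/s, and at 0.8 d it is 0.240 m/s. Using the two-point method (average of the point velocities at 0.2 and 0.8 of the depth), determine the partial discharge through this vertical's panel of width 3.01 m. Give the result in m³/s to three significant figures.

v̄ = (0.449 + 0.240) / 2 = 0.3445 m/s
q = v̄ × d × w = 0.3445 × 1.58 × 3.01 = 1.638 m³/s

1.64 m³/s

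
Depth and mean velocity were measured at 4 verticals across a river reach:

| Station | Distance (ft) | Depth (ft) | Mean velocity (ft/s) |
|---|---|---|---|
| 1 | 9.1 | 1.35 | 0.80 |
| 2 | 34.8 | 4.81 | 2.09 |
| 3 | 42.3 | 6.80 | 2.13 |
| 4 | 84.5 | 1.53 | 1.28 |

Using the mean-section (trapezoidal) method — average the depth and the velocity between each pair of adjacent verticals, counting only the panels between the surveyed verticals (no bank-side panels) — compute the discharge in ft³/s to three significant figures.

Panel 1-2: Δb = 25.7 ft, d̄ = (1.35+4.81)/2 = 3.08, v̄ = (0.80+2.09)/2 = 1.445 → q = 25.7×3.08×1.445 = 114.4 ft³/s
Panel 2-3: Δb = 7.5 ft, d̄ = (4.81+6.80)/2 = 5.805, v̄ = (2.09+2.13)/2 = 2.11 → q = 7.5×5.805×2.11 = 91.86 ft³/s
Panel 3-4: Δb = 42.2 ft, d̄ = (6.80+1.53)/2 = 4.165, v̄ = (2.13+1.28)/2 = 1.705 → q = 42.2×4.165×1.705 = 299.7 ft³/s
Q = Σ q = 505.9 ft³/s

506 ft³/s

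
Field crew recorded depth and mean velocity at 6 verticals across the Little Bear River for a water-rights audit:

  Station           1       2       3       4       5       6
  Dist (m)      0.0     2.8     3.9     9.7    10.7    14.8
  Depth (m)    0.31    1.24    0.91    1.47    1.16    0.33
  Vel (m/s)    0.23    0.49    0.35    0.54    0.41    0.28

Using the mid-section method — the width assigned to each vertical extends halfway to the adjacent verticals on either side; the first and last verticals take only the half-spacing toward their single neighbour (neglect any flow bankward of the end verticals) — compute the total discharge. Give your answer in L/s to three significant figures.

w_1 = (2.8 − 0.0)/2 = 1.4 m; q_1 = 0.23 × 0.31 × 1.4 = 0.09982 m³/s
w_2 = (3.9 − 0.0)/2 = 1.95 m; q_2 = 0.49 × 1.24 × 1.95 = 1.185 m³/s
w_3 = (9.7 − 2.8)/2 = 3.45 m; q_3 = 0.35 × 0.91 × 3.45 = 1.099 m³/s
w_4 = (10.7 − 3.9)/2 = 3.4 m; q_4 = 0.54 × 1.47 × 3.4 = 2.699 m³/s
w_5 = (14.8 − 9.7)/2 = 2.55 m; q_5 = 0.41 × 1.16 × 2.55 = 1.213 m³/s
w_6 = (14.8 − 10.7)/2 = 2.05 m; q_6 = 0.28 × 0.33 × 2.05 = 0.1894 m³/s
Q = Σ qᵢ = 6.485 m³/s
= 6.485 × 1000 = 6485 L/s

6480 L/s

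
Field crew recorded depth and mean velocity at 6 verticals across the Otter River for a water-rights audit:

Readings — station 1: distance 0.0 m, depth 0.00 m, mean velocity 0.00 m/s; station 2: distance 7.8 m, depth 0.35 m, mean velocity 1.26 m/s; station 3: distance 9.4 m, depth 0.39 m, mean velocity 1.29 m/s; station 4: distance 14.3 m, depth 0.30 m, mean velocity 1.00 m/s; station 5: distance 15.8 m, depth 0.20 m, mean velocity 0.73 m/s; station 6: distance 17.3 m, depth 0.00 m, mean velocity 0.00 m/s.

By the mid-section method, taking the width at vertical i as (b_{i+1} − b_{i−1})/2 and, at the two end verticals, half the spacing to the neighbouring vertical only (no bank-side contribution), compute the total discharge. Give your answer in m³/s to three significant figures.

w_2 = (9.4 − 0.0)/2 = 4.7 m; q_2 = 1.26 × 0.35 × 4.7 = 2.073 m³/s
w_3 = (14.3 − 7.8)/2 = 3.25 m; q_3 = 1.29 × 0.39 × 3.25 = 1.635 m³/s
w_4 = (15.8 − 9.4)/2 = 3.2 m; q_4 = 1.00 × 0.30 × 3.2 = 0.9600 m³/s
w_5 = (17.3 − 14.3)/2 = 1.5 m; q_5 = 0.73 × 0.20 × 1.5 = 0.2190 m³/s
Stations 1, 6 contribute zero (depth or velocity is 0).
Q = Σ qᵢ = 4.887 m³/s

4.89 m³/s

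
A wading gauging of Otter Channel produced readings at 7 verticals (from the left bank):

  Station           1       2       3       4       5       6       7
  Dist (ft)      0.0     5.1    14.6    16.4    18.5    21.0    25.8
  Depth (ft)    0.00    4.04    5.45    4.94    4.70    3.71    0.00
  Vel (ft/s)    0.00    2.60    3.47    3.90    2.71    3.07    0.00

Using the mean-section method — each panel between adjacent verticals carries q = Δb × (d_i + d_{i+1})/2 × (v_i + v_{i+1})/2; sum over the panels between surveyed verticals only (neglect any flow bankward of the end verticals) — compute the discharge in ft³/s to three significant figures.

262 ft³/s

Panel 1-2: Δb = 5.1 ft, d̄ = (0.00+4.04)/2 = 2.02, v̄ = (0.00+2.60)/2 = 1.3 → q = 5.1×2.02×1.3 = 13.39 ft³/s
Panel 2-3: Δb = 9.5 ft, d̄ = (4.04+5.45)/2 = 4.745, v̄ = (2.60+3.47)/2 = 3.035 → q = 9.5×4.745×3.035 = 136.8 ft³/s
Panel 3-4: Δb = 1.8 ft, d̄ = (5.45+4.94)/2 = 5.195, v̄ = (3.47+3.90)/2 = 3.685 → q = 1.8×5.195×3.685 = 34.46 ft³/s
Panel 4-5: Δb = 2.1 ft, d̄ = (4.94+4.70)/2 = 4.82, v̄ = (3.90+2.71)/2 = 3.305 → q = 2.1×4.82×3.305 = 33.45 ft³/s
Panel 5-6: Δb = 2.5 ft, d̄ = (4.70+3.71)/2 = 4.205, v̄ = (2.71+3.07)/2 = 2.89 → q = 2.5×4.205×2.89 = 30.38 ft³/s
Panel 6-7: Δb = 4.8 ft, d̄ = (3.71+0.00)/2 = 1.855, v̄ = (3.07+0.00)/2 = 1.535 → q = 4.8×1.855×1.535 = 13.67 ft³/s
Q = Σ q = 262.2 ft³/s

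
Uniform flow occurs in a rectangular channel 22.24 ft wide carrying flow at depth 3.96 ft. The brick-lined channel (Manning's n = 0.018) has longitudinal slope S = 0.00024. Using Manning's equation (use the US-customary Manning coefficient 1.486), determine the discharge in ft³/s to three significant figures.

A = b·y = 22.24 × 3.96 = 88.07 ft²
P = b + 2y = 22.24 + 2×3.96 = 30.16 ft
R = A/P = 88.07/30.16 = 2.920 ft
Q = (1.486/n)·A·R^(2/3)·S^(1/2) = (1.486/0.018) × 88.07 × 2.920^(2/3) × 0.00024^(1/2) = 230.1 ft³/s

230 ft³/s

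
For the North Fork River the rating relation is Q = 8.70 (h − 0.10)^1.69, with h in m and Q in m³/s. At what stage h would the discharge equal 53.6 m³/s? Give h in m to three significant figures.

h − h₀ = (Q/C)^(1/b) = (53.6/8.70)^(1/1.69) = 2.933 m
h = 0.10 + 2.933 = 3.033 m

3.03 m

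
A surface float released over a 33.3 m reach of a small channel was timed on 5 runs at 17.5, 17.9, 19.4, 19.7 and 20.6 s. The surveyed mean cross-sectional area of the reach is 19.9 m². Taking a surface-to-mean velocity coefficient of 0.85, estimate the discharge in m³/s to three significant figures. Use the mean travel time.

t̄ = (17.5 + 17.9 + 19.4 + 19.7 + 20.6) / 5 = 19.02 s
v_surface = L / t̄ = 33.3 / 19.02 = 1.751 m/s
v_mean = 0.85 × 1.751 = 1.488 m/s
Q = A × v_mean = 19.9 × 1.488 = 29.61 m³/s

29.6 m³/s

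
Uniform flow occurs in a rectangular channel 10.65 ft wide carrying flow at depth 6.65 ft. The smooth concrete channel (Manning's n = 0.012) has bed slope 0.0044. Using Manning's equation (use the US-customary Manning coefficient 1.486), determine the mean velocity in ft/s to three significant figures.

16.9 ft/s

A = b·y = 10.65 × 6.65 = 70.82 ft²
P = b + 2y = 10.65 + 2×6.65 = 23.95 ft
R = A/P = 70.82/23.95 = 2.957 ft
Q = (1.486/n)·A·R^(2/3)·S^(1/2) = (1.486/0.012) × 70.82 × 2.957^(2/3) × 0.0044^(1/2) = 1199 ft³/s
V = Q/A = 1199/70.82 = 16.92 ft/s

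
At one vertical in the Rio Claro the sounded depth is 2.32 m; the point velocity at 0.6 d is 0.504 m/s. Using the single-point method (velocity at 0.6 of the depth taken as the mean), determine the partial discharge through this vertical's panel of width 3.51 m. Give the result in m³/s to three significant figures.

4.10 m³/s

v̄ = v₀.₆ = 0.504 m/s
q = v̄ × d × w = 0.5040 × 2.32 × 3.51 = 4.104 m³/s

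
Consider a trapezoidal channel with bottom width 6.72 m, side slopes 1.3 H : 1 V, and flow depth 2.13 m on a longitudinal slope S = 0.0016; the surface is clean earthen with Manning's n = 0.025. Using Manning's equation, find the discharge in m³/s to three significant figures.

41.9 m³/s

A = (b + z·y)·y = (6.72 + 1.3×2.13)×2.13 = 20.21 m²
P = b + 2y√(1+z²) = 6.72 + 2×2.13×√(1+1.3²) = 13.71 m
R = A/P = 20.21/13.71 = 1.475 m
Q = (1/n)·A·R^(2/3)·S^(1/2) = (1/0.025) × 20.21 × 1.475^(2/3) × 0.0016^(1/2) = 41.89 m³/s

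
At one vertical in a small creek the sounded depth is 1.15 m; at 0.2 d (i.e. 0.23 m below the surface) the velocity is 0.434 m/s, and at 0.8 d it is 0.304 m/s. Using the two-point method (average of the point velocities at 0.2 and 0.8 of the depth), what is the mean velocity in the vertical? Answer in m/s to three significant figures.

v̄ = (0.434 + 0.304) / 2 = 0.3690 m/s

0.369 m/s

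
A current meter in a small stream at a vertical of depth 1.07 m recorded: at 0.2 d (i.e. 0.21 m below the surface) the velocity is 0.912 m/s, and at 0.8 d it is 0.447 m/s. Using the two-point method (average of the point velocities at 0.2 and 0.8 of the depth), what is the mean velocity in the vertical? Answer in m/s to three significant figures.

0.680 m/s

v̄ = (0.912 + 0.447) / 2 = 0.6795 m/s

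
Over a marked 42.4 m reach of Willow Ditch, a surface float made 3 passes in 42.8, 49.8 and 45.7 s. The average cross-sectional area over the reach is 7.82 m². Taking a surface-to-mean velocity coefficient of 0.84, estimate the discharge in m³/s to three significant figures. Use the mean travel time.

t̄ = (42.8 + 49.8 + 45.7) / 3 = 46.1 s
v_surface = L / t̄ = 42.4 / 46.1 = 0.9197 m/s
v_mean = 0.84 × 0.9197 = 0.7726 m/s
Q = A × v_mean = 7.82 × 0.7726 = 6.042 m³/s

6.04 m³/s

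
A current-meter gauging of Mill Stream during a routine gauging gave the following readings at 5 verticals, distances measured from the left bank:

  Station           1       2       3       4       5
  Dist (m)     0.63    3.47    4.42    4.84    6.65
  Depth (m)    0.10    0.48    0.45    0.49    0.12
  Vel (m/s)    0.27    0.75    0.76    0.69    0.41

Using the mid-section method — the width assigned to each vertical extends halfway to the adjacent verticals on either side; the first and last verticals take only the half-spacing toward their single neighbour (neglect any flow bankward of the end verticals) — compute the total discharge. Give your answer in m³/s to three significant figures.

w_1 = (3.47 − 0.63)/2 = 1.42 m; q_1 = 0.27 × 0.10 × 1.42 = 0.03834 m³/s
w_2 = (4.42 − 0.63)/2 = 1.895 m; q_2 = 0.75 × 0.48 × 1.895 = 0.6822 m³/s
w_3 = (4.84 − 3.47)/2 = 0.685 m; q_3 = 0.76 × 0.45 × 0.685 = 0.2343 m³/s
w_4 = (6.65 − 4.42)/2 = 1.115 m; q_4 = 0.69 × 0.49 × 1.115 = 0.3770 m³/s
w_5 = (6.65 − 4.84)/2 = 0.905 m; q_5 = 0.41 × 0.12 × 0.905 = 0.04453 m³/s
Q = Σ qᵢ = 1.376 m³/s

1.38 m³/s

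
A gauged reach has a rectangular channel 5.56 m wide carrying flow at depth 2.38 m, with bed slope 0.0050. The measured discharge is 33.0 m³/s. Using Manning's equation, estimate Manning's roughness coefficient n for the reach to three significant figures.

A = b·y = 5.56 × 2.38 = 13.23 m²
P = b + 2y = 5.56 + 2×2.38 = 10.32 m
R = A/P = 13.23/10.32 = 1.282 m
n = (1/Q)·A·R^(2/3)·S^(1/2) = (1/33.0) × 13.23 × 1.180 × 0.07071 = 0.03347

0.0335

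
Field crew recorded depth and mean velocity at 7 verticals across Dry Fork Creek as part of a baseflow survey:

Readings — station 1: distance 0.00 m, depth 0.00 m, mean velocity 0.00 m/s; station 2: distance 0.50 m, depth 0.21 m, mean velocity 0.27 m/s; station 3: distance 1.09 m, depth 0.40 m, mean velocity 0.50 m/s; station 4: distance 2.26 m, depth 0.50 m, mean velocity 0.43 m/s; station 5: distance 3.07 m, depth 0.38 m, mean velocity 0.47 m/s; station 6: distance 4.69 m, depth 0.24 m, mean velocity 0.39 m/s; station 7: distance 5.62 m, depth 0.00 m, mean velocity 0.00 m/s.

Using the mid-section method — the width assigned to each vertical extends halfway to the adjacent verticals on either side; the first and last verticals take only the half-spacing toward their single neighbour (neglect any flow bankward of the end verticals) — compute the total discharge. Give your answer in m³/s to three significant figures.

w_2 = (1.09 − 0.00)/2 = 0.545 m; q_2 = 0.27 × 0.21 × 0.545 = 0.03090 m³/s
w_3 = (2.26 − 0.50)/2 = 0.88 m; q_3 = 0.50 × 0.40 × 0.88 = 0.1760 m³/s
w_4 = (3.07 − 1.09)/2 = 0.99 m; q_4 = 0.43 × 0.50 × 0.99 = 0.2129 m³/s
w_5 = (4.69 − 2.26)/2 = 1.215 m; q_5 = 0.47 × 0.38 × 1.215 = 0.2170 m³/s
w_6 = (5.62 − 3.07)/2 = 1.275 m; q_6 = 0.39 × 0.24 × 1.275 = 0.1193 m³/s
Stations 1, 7 contribute zero (depth or velocity is 0).
Q = Σ qᵢ = 0.7561 m³/s

0.756 m³/s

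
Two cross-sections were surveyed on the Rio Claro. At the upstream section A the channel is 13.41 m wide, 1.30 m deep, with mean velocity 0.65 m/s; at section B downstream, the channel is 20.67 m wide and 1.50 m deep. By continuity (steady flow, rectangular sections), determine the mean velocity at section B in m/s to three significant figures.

Q = A₁V₁ = (13.41×1.30) × 0.65 = 11.33 m³/s
A₂ = 20.67 × 1.50 = 31.01 m²
V₂ = Q/A₂ = 11.33/31.01 = 0.3655 m/s

0.365 m/s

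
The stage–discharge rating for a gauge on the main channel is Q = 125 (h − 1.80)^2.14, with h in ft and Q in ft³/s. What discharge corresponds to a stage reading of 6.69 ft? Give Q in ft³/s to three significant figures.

3730 ft³/s

Q = 125 × (6.69 − 1.80)^2.14 = 125 × 4.89^2.14 = 3733 ft³/s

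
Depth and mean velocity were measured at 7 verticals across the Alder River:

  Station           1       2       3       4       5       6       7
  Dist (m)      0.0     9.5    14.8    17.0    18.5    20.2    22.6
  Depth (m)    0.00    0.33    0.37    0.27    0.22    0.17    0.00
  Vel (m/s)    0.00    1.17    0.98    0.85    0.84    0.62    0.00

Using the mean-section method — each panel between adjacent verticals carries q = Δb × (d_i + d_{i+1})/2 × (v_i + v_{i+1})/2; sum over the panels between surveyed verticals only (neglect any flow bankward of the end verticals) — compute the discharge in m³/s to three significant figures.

Panel 1-2: Δb = 9.5 m, d̄ = (0.00+0.33)/2 = 0.165, v̄ = (0.00+1.17)/2 = 0.585 → q = 9.5×0.165×0.585 = 0.9170 m³/s
Panel 2-3: Δb = 5.3 m, d̄ = (0.33+0.37)/2 = 0.35, v̄ = (1.17+0.98)/2 = 1.075 → q = 5.3×0.35×1.075 = 1.994 m³/s
Panel 3-4: Δb = 2.2 m, d̄ = (0.37+0.27)/2 = 0.32, v̄ = (0.98+0.85)/2 = 0.915 → q = 2.2×0.32×0.915 = 0.6442 m³/s
Panel 4-5: Δb = 1.5 m, d̄ = (0.27+0.22)/2 = 0.245, v̄ = (0.85+0.84)/2 = 0.845 → q = 1.5×0.245×0.845 = 0.3105 m³/s
Panel 5-6: Δb = 1.7 m, d̄ = (0.22+0.17)/2 = 0.195, v̄ = (0.84+0.62)/2 = 0.73 → q = 1.7×0.195×0.73 = 0.2420 m³/s
Panel 6-7: Δb = 2.4 m, d̄ = (0.17+0.00)/2 = 0.085, v̄ = (0.62+0.00)/2 = 0.31 → q = 2.4×0.085×0.31 = 0.06324 m³/s
Q = Σ q = 4.171 m³/s

4.17 m³/s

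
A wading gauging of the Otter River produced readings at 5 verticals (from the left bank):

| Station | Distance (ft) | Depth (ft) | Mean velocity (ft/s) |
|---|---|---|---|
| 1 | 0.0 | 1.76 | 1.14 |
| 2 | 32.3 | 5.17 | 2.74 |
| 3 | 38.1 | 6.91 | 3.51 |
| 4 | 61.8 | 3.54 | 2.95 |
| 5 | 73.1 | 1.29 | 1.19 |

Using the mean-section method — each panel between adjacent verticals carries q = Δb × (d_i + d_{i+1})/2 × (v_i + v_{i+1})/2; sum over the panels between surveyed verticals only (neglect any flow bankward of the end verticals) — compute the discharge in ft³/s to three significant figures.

Panel 1-2: Δb = 32.3 ft, d̄ = (1.76+5.17)/2 = 3.465, v̄ = (1.14+2.74)/2 = 1.94 → q = 32.3×3.465×1.94 = 217.1 ft³/s
Panel 2-3: Δb = 5.8 ft, d̄ = (5.17+6.91)/2 = 6.04, v̄ = (2.74+3.51)/2 = 3.125 → q = 5.8×6.04×3.125 = 109.5 ft³/s
Panel 3-4: Δb = 23.7 ft, d̄ = (6.91+3.54)/2 = 5.225, v̄ = (3.51+2.95)/2 = 3.23 → q = 23.7×5.225×3.23 = 400.0 ft³/s
Panel 4-5: Δb = 11.3 ft, d̄ = (3.54+1.29)/2 = 2.415, v̄ = (2.95+1.19)/2 = 2.07 → q = 11.3×2.415×2.07 = 56.49 ft³/s
Q = Σ q = 783.1 ft³/s

783 ft³/s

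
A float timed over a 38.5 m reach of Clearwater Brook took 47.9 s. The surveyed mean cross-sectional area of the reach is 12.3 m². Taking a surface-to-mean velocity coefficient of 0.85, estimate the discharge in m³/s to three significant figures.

8.40 m³/s

v_surface = L / t̄ = 38.5 / 47.9 = 0.8038 m/s
v_mean = 0.85 × 0.8038 = 0.6832 m/s
Q = A × v_mean = 12.3 × 0.6832 = 8.403 m³/s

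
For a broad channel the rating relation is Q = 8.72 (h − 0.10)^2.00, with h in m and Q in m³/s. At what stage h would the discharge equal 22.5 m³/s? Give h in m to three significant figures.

1.71 m

h − h₀ = (Q/C)^(1/b) = (22.5/8.72)^(1/2.00) = 1.606 m
h = 0.10 + 1.606 = 1.706 m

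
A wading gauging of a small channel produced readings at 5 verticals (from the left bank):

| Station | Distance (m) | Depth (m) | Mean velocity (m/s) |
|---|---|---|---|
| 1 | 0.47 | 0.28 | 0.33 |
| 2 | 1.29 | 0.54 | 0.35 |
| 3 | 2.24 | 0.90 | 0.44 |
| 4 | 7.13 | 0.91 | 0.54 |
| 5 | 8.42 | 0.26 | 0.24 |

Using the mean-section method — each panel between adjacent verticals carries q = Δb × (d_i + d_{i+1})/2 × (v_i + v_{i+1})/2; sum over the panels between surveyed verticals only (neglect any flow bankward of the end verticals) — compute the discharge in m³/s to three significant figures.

2.85 m³/s

Panel 1-2: Δb = 0.82 m, d̄ = (0.28+0.54)/2 = 0.41, v̄ = (0.33+0.35)/2 = 0.34 → q = 0.82×0.41×0.34 = 0.1143 m³/s
Panel 2-3: Δb = 0.95 m, d̄ = (0.54+0.90)/2 = 0.72, v̄ = (0.35+0.44)/2 = 0.395 → q = 0.95×0.72×0.395 = 0.2702 m³/s
Panel 3-4: Δb = 4.89 m, d̄ = (0.90+0.91)/2 = 0.905, v̄ = (0.44+0.54)/2 = 0.49 → q = 4.89×0.905×0.49 = 2.168 m³/s
Panel 4-5: Δb = 1.29 m, d̄ = (0.91+0.26)/2 = 0.585, v̄ = (0.54+0.24)/2 = 0.39 → q = 1.29×0.585×0.39 = 0.2943 m³/s
Q = Σ q = 2.847 m³/s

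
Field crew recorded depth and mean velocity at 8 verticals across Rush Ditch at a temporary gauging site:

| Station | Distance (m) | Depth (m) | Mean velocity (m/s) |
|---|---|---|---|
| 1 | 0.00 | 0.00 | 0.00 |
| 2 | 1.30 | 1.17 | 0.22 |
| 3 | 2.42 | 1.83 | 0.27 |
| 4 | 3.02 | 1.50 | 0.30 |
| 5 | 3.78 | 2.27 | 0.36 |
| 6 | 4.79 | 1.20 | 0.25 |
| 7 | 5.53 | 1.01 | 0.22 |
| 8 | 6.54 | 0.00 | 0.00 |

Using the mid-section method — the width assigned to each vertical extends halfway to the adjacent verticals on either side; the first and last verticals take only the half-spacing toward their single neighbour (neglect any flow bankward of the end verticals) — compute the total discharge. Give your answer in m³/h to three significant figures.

8000 m³/h

w_2 = (2.42 − 0.00)/2 = 1.21 m; q_2 = 0.22 × 1.17 × 1.21 = 0.3115 m³/s
w_3 = (3.02 − 1.30)/2 = 0.86 m; q_3 = 0.27 × 1.83 × 0.86 = 0.4249 m³/s
w_4 = (3.78 − 2.42)/2 = 0.68 m; q_4 = 0.30 × 1.50 × 0.68 = 0.3060 m³/s
w_5 = (4.79 − 3.02)/2 = 0.885 m; q_5 = 0.36 × 2.27 × 0.885 = 0.7232 m³/s
w_6 = (5.53 − 3.78)/2 = 0.875 m; q_6 = 0.25 × 1.20 × 0.875 = 0.2625 m³/s
w_7 = (6.54 − 4.79)/2 = 0.875 m; q_7 = 0.22 × 1.01 × 0.875 = 0.1944 m³/s
Stations 1, 8 contribute zero (depth or velocity is 0).
Q = Σ qᵢ = 2.223 m³/s
= 2.223 × 3600 = 8001 m³/h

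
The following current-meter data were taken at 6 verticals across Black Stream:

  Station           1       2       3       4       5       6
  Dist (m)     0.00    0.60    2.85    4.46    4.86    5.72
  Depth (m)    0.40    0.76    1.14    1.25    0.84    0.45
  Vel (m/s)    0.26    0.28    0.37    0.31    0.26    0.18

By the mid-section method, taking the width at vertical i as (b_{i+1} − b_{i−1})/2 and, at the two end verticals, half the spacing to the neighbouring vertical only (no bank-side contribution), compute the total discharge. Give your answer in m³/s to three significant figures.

1.71 m³/s

w_1 = (0.60 − 0.00)/2 = 0.3 m; q_1 = 0.26 × 0.40 × 0.3 = 0.03120 m³/s
w_2 = (2.85 − 0.00)/2 = 1.425 m; q_2 = 0.28 × 0.76 × 1.425 = 0.3032 m³/s
w_3 = (4.46 − 0.60)/2 = 1.93 m; q_3 = 0.37 × 1.14 × 1.93 = 0.8141 m³/s
w_4 = (4.86 − 2.85)/2 = 1.005 m; q_4 = 0.31 × 1.25 × 1.005 = 0.3894 m³/s
w_5 = (5.72 − 4.46)/2 = 0.63 m; q_5 = 0.26 × 0.84 × 0.63 = 0.1376 m³/s
w_6 = (5.72 − 4.86)/2 = 0.43 m; q_6 = 0.18 × 0.45 × 0.43 = 0.03483 m³/s
Q = Σ qᵢ = 1.710 m³/s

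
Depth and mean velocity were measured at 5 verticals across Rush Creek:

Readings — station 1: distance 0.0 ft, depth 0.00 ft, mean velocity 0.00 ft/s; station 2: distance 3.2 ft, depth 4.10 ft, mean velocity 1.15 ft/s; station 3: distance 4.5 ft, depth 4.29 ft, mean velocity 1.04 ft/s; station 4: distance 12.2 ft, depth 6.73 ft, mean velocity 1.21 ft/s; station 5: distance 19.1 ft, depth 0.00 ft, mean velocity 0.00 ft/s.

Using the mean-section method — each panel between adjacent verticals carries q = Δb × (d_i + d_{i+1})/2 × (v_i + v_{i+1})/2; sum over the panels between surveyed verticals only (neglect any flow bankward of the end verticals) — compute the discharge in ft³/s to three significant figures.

Panel 1-2: Δb = 3.2 ft, d̄ = (0.00+4.10)/2 = 2.05, v̄ = (0.00+1.15)/2 = 0.575 → q = 3.2×2.05×0.575 = 3.772 ft³/s
Panel 2-3: Δb = 1.3 ft, d̄ = (4.10+4.29)/2 = 4.195, v̄ = (1.15+1.04)/2 = 1.095 → q = 1.3×4.195×1.095 = 5.972 ft³/s
Panel 3-4: Δb = 7.7 ft, d̄ = (4.29+6.73)/2 = 5.51, v̄ = (1.04+1.21)/2 = 1.125 → q = 7.7×5.51×1.125 = 47.73 ft³/s
Panel 4-5: Δb = 6.9 ft, d̄ = (6.73+0.00)/2 = 3.365, v̄ = (1.21+0.00)/2 = 0.605 → q = 6.9×3.365×0.605 = 14.05 ft³/s
Q = Σ q = 71.52 ft³/s

71.5 ft³/s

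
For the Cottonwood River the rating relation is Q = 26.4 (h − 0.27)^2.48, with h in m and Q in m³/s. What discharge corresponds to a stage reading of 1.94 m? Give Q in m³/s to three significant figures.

Q = 26.4 × (1.94 − 0.27)^2.48 = 26.4 × 1.67^2.48 = 94.18 m³/s

94.2 m³/s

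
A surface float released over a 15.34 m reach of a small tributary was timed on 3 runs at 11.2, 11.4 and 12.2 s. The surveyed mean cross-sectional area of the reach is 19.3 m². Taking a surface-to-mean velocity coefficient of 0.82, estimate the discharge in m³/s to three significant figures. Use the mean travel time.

t̄ = (11.2 + 11.4 + 12.2) / 3 = 11.6 s
v_surface = L / t̄ = 15.34 / 11.6 = 1.322 m/s
v_mean = 0.82 × 1.322 = 1.084 m/s
Q = A × v_mean = 19.3 × 1.084 = 20.93 m³/s

20.9 m³/s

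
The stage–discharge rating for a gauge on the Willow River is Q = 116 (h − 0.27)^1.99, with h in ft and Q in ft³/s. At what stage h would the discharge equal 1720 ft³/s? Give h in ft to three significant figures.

h − h₀ = (Q/C)^(1/b) = (1720/116)^(1/1.99) = 3.877 ft
h = 0.27 + 3.877 = 4.147 ft

4.15 ft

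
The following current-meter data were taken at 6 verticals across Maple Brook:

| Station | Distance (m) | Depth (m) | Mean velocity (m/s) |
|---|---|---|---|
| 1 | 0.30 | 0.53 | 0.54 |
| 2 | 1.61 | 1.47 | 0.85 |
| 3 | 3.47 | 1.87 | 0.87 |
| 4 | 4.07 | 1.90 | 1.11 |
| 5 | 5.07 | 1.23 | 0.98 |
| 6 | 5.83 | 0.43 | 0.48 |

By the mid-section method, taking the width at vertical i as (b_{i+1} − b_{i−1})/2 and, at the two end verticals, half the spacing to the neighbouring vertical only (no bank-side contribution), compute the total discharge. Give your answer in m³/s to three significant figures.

w_1 = (1.61 − 0.30)/2 = 0.655 m; q_1 = 0.54 × 0.53 × 0.655 = 0.1875 m³/s
w_2 = (3.47 − 0.30)/2 = 1.585 m; q_2 = 0.85 × 1.47 × 1.585 = 1.980 m³/s
w_3 = (4.07 − 1.61)/2 = 1.23 m; q_3 = 0.87 × 1.87 × 1.23 = 2.001 m³/s
w_4 = (5.07 − 3.47)/2 = 0.8 m; q_4 = 1.11 × 1.90 × 0.8 = 1.687 m³/s
w_5 = (5.83 − 4.07)/2 = 0.88 m; q_5 = 0.98 × 1.23 × 0.88 = 1.061 m³/s
w_6 = (5.83 − 5.07)/2 = 0.38 m; q_6 = 0.48 × 0.43 × 0.38 = 0.07843 m³/s
Q = Σ qᵢ = 6.995 m³/s

7.00 m³/s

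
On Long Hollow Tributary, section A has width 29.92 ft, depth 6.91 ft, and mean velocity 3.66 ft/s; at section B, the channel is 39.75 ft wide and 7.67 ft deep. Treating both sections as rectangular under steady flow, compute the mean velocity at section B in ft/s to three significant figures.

2.48 ft/s

Q = A₁V₁ = (29.92×6.91) × 3.66 = 756.7 ft³/s
A₂ = 39.75 × 7.67 = 304.9 ft²
V₂ = Q/A₂ = 756.7/304.9 = 2.482 ft/s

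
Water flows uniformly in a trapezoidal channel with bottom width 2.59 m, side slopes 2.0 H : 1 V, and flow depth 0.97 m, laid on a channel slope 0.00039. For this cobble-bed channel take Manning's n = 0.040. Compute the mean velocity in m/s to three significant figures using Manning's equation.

A = (b + z·y)·y = (2.59 + 2.0×0.97)×0.97 = 4.394 m²
P = b + 2y√(1+z²) = 2.59 + 2×0.97×√(1+2.0²) = 6.928 m
R = A/P = 4.394/6.928 = 0.6343 m
Q = (1/n)·A·R^(2/3)·S^(1/2) = (1/0.040) × 4.394 × 0.6343^(2/3) × 0.00039^(1/2) = 1.601 m³/s
V = Q/A = 1.601/4.394 = 0.3645 m/s

0.364 m/s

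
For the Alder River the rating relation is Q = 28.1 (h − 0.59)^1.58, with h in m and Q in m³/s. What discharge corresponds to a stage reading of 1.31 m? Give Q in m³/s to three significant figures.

Q = 28.1 × (1.31 − 0.59)^1.58 = 28.1 × 0.72^1.58 = 16.72 m³/s

16.7 m³/s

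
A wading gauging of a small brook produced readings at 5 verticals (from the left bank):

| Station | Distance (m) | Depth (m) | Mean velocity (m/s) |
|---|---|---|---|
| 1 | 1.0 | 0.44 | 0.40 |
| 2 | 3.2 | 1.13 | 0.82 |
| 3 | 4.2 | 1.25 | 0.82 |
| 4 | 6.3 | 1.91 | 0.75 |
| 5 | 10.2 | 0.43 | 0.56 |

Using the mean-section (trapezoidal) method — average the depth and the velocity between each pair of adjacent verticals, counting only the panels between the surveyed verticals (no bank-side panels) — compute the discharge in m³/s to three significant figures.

Panel 1-2: Δb = 2.2 m, d̄ = (0.44+1.13)/2 = 0.785, v̄ = (0.40+0.82)/2 = 0.61 → q = 2.2×0.785×0.61 = 1.053 m³/s
Panel 2-3: Δb = 1 m, d̄ = (1.13+1.25)/2 = 1.19, v̄ = (0.82+0.82)/2 = 0.82 → q = 1×1.19×0.82 = 0.9758 m³/s
Panel 3-4: Δb = 2.1 m, d̄ = (1.25+1.91)/2 = 1.58, v̄ = (0.82+0.75)/2 = 0.785 → q = 2.1×1.58×0.785 = 2.605 m³/s
Panel 4-5: Δb = 3.9 m, d̄ = (1.91+0.43)/2 = 1.17, v̄ = (0.75+0.56)/2 = 0.655 → q = 3.9×1.17×0.655 = 2.989 m³/s
Q = Σ q = 7.623 m³/s

7.62 m³/s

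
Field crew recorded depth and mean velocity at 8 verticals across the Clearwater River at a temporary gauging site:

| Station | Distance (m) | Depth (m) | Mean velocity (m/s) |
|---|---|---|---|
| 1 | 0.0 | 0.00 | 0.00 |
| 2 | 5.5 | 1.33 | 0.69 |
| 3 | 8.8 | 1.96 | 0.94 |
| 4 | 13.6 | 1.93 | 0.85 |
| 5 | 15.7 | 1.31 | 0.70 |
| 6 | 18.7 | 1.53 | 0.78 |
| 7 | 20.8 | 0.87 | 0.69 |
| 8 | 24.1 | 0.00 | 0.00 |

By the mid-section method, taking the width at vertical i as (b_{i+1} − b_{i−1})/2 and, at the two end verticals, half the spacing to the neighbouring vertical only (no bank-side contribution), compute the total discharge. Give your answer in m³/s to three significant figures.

24.2 m³/s

w_2 = (8.8 − 0.0)/2 = 4.4 m; q_2 = 0.69 × 1.33 × 4.4 = 4.038 m³/s
w_3 = (13.6 − 5.5)/2 = 4.05 m; q_3 = 0.94 × 1.96 × 4.05 = 7.462 m³/s
w_4 = (15.7 − 8.8)/2 = 3.45 m; q_4 = 0.85 × 1.93 × 3.45 = 5.660 m³/s
w_5 = (18.7 − 13.6)/2 = 2.55 m; q_5 = 0.70 × 1.31 × 2.55 = 2.338 m³/s
w_6 = (20.8 − 15.7)/2 = 2.55 m; q_6 = 0.78 × 1.53 × 2.55 = 3.043 m³/s
w_7 = (24.1 − 18.7)/2 = 2.7 m; q_7 = 0.69 × 0.87 × 2.7 = 1.621 m³/s
Stations 1, 8 contribute zero (depth or velocity is 0).
Q = Σ qᵢ = 24.16 m³/s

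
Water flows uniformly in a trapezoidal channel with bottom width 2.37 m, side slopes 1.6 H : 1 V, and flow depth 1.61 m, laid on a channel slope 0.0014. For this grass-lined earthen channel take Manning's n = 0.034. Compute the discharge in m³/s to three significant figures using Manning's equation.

A = (b + z·y)·y = (2.37 + 1.6×1.61)×1.61 = 7.963 m²
P = b + 2y√(1+z²) = 2.37 + 2×1.61×√(1+1.6²) = 8.445 m
R = A/P = 7.963/8.445 = 0.9429 m
Q = (1/n)·A·R^(2/3)·S^(1/2) = (1/0.034) × 7.963 × 0.9429^(2/3) × 0.0014^(1/2) = 8.426 m³/s

8.43 m³/s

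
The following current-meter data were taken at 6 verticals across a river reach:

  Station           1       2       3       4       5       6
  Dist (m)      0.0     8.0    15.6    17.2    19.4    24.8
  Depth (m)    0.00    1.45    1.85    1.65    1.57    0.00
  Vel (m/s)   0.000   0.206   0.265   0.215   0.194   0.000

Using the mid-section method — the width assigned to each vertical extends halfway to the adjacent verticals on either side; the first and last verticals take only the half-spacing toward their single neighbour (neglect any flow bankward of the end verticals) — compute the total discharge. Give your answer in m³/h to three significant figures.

23100 m³/h

w_2 = (15.6 − 0.0)/2 = 7.8 m; q_2 = 0.206 × 1.45 × 7.8 = 2.330 m³/s
w_3 = (17.2 − 8.0)/2 = 4.6 m; q_3 = 0.265 × 1.85 × 4.6 = 2.255 m³/s
w_4 = (19.4 − 15.6)/2 = 1.9 m; q_4 = 0.215 × 1.65 × 1.9 = 0.6740 m³/s
w_5 = (24.8 − 17.2)/2 = 3.8 m; q_5 = 0.194 × 1.57 × 3.8 = 1.157 m³/s
Stations 1, 6 contribute zero (depth or velocity is 0).
Q = Σ qᵢ = 6.416 m³/s
= 6.416 × 3600 = 23100 m³/h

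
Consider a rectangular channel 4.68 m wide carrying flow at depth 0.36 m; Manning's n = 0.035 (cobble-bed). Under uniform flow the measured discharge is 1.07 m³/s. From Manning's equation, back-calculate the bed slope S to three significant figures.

0.00233

A = b·y = 4.68 × 0.36 = 1.685 m²
P = b + 2y = 4.68 + 2×0.36 = 5.400 m
R = A/P = 1.685/5.400 = 0.3120 m
S = (Q·n / (1·A·R^(2/3)))² = (1.07×0.035 / (1×1.685×0.4600))² = 0.002335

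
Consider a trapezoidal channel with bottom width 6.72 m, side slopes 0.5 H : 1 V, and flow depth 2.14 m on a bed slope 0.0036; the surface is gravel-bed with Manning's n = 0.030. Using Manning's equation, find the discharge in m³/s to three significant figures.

A = (b + z·y)·y = (6.72 + 0.5×2.14)×2.14 = 16.67 m²
P = b + 2y√(1+z²) = 6.72 + 2×2.14×√(1+0.5²) = 11.51 m
R = A/P = 16.67/11.51 = 1.449 m
Q = (1/n)·A·R^(2/3)·S^(1/2) = (1/0.030) × 16.67 × 1.449^(2/3) × 0.0036^(1/2) = 42.69 m³/s

42.7 m³/s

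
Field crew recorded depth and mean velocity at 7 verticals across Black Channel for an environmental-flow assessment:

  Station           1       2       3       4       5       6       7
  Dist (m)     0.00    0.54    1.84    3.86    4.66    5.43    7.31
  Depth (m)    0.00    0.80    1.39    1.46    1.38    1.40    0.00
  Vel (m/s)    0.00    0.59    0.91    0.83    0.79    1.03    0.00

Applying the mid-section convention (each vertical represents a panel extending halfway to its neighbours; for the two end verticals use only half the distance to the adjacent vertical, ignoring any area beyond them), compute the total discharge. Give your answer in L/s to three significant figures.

w_2 = (1.84 − 0.00)/2 = 0.92 m; q_2 = 0.59 × 0.80 × 0.92 = 0.4342 m³/s
w_3 = (3.86 − 0.54)/2 = 1.66 m; q_3 = 0.91 × 1.39 × 1.66 = 2.100 m³/s
w_4 = (4.66 − 1.84)/2 = 1.41 m; q_4 = 0.83 × 1.46 × 1.41 = 1.709 m³/s
w_5 = (5.43 − 3.86)/2 = 0.785 m; q_5 = 0.79 × 1.38 × 0.785 = 0.8558 m³/s
w_6 = (7.31 − 4.66)/2 = 1.325 m; q_6 = 1.03 × 1.40 × 1.325 = 1.911 m³/s
Stations 1, 7 contribute zero (depth or velocity is 0).
Q = Σ qᵢ = 7.009 m³/s
= 7.009 × 1000 = 7009 L/s

7010 L/s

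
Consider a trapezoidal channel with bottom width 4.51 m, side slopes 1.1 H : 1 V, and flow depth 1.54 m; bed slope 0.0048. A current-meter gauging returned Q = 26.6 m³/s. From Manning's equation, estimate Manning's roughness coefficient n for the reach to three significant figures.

0.0257

A = (b + z·y)·y = (4.51 + 1.1×1.54)×1.54 = 9.554 m²
P = b + 2y√(1+z²) = 4.51 + 2×1.54×√(1+1.1²) = 9.089 m
R = A/P = 9.554/9.089 = 1.051 m
n = (1/Q)·A·R^(2/3)·S^(1/2) = (1/26.6) × 9.554 × 1.034 × 0.06928 = 0.02573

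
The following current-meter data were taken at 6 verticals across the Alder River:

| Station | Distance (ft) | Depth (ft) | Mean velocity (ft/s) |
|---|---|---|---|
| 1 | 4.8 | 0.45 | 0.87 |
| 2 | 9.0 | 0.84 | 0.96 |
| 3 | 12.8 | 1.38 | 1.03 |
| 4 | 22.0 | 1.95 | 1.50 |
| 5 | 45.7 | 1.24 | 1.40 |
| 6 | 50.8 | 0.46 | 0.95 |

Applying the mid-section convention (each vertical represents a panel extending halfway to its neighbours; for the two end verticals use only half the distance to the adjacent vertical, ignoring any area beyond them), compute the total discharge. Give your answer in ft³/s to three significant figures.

w_1 = (9.0 − 4.8)/2 = 2.1 ft; q_1 = 0.87 × 0.45 × 2.1 = 0.8222 ft³/s
w_2 = (12.8 − 4.8)/2 = 4 ft; q_2 = 0.96 × 0.84 × 4 = 3.226 ft³/s
w_3 = (22.0 − 9.0)/2 = 6.5 ft; q_3 = 1.03 × 1.38 × 6.5 = 9.239 ft³/s
w_4 = (45.7 − 12.8)/2 = 16.45 ft; q_4 = 1.50 × 1.95 × 16.45 = 48.12 ft³/s
w_5 = (50.8 − 22.0)/2 = 14.4 ft; q_5 = 1.40 × 1.24 × 14.4 = 25.00 ft³/s
w_6 = (50.8 − 45.7)/2 = 2.55 ft; q_6 = 0.95 × 0.46 × 2.55 = 1.114 ft³/s
Q = Σ qᵢ = 87.52 ft³/s

87.5 ft³/s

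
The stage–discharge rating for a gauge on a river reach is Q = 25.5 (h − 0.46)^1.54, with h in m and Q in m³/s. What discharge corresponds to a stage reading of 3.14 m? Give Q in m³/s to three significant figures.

116 m³/s

Q = 25.5 × (3.14 − 0.46)^1.54 = 25.5 × 2.68^1.54 = 116.4 m³/s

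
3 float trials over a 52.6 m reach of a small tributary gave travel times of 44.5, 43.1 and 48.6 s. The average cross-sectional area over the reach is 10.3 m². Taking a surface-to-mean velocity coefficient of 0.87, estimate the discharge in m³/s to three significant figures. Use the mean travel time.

10.4 m³/s

t̄ = (44.5 + 43.1 + 48.6) / 3 = 45.4 s
v_surface = L / t̄ = 52.6 / 45.4 = 1.159 m/s
v_mean = 0.87 × 1.159 = 1.008 m/s
Q = A × v_mean = 10.3 × 1.008 = 10.38 m³/s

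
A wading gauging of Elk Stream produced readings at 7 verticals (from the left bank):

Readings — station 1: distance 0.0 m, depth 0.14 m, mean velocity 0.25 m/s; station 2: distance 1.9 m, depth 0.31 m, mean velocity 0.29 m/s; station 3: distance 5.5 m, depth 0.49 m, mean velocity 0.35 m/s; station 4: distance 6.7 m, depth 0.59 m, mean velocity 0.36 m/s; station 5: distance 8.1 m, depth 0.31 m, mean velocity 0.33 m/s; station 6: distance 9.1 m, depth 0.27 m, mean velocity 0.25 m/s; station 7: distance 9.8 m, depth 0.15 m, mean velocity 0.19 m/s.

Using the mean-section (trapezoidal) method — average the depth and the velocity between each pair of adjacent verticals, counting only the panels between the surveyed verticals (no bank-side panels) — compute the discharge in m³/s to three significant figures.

1.14 m³/s

Panel 1-2: Δb = 1.9 m, d̄ = (0.14+0.31)/2 = 0.225, v̄ = (0.25+0.29)/2 = 0.27 → q = 1.9×0.225×0.27 = 0.1154 m³/s
Panel 2-3: Δb = 3.6 m, d̄ = (0.31+0.49)/2 = 0.4, v̄ = (0.29+0.35)/2 = 0.32 → q = 3.6×0.4×0.32 = 0.4608 m³/s
Panel 3-4: Δb = 1.2 m, d̄ = (0.49+0.59)/2 = 0.54, v̄ = (0.35+0.36)/2 = 0.355 → q = 1.2×0.54×0.355 = 0.2300 m³/s
Panel 4-5: Δb = 1.4 m, d̄ = (0.59+0.31)/2 = 0.45, v̄ = (0.36+0.33)/2 = 0.345 → q = 1.4×0.45×0.345 = 0.2174 m³/s
Panel 5-6: Δb = 1 m, d̄ = (0.31+0.27)/2 = 0.29, v̄ = (0.33+0.25)/2 = 0.29 → q = 1×0.29×0.29 = 0.08410 m³/s
Panel 6-7: Δb = 0.7 m, d̄ = (0.27+0.15)/2 = 0.21, v̄ = (0.25+0.19)/2 = 0.22 → q = 0.7×0.21×0.22 = 0.03234 m³/s
Q = Σ q = 1.140 m³/s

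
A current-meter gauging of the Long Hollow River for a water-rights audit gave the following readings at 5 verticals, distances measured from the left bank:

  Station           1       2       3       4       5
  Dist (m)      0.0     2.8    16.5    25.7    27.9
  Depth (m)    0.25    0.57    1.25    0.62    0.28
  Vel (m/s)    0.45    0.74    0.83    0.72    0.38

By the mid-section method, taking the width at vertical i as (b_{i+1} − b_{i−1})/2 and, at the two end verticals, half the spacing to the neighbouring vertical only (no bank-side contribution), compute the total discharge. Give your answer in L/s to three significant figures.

18200 L/s

w_1 = (2.8 − 0.0)/2 = 1.4 m; q_1 = 0.45 × 0.25 × 1.4 = 0.1575 m³/s
w_2 = (16.5 − 0.0)/2 = 8.25 m; q_2 = 0.74 × 0.57 × 8.25 = 3.480 m³/s
w_3 = (25.7 − 2.8)/2 = 11.45 m; q_3 = 0.83 × 1.25 × 11.45 = 11.88 m³/s
w_4 = (27.9 − 16.5)/2 = 5.7 m; q_4 = 0.72 × 0.62 × 5.7 = 2.544 m³/s
w_5 = (27.9 − 25.7)/2 = 1.1 m; q_5 = 0.38 × 0.28 × 1.1 = 0.1170 m³/s
Q = Σ qᵢ = 18.18 m³/s
= 18.18 × 1000 = 18180 L/s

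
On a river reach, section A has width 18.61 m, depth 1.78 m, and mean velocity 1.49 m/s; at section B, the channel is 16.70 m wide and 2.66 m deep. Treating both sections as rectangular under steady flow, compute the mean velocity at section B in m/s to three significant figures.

Q = A₁V₁ = (18.61×1.78) × 1.49 = 49.36 m³/s
A₂ = 16.70 × 2.66 = 44.42 m²
V₂ = Q/A₂ = 49.36/44.42 = 1.111 m/s

1.11 m/s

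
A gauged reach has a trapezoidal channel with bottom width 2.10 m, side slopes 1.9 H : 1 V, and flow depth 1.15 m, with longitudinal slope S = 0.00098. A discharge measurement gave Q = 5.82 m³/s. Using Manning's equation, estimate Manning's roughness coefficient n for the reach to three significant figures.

A = (b + z·y)·y = (2.10 + 1.9×1.15)×1.15 = 4.928 m²
P = b + 2y√(1+z²) = 2.10 + 2×1.15×√(1+1.9²) = 7.038 m
R = A/P = 4.928/7.038 = 0.7001 m
n = (1/Q)·A·R^(2/3)·S^(1/2) = (1/5.82) × 4.928 × 0.7885 × 0.03130 = 0.02090

0.0209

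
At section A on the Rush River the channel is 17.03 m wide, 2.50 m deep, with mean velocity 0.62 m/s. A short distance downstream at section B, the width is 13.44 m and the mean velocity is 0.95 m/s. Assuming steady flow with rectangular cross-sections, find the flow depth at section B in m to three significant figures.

Q = A₁V₁ = (17.03×2.50) × 0.62 = 26.40 m³/s
d₂ = Q/(b₂ V₂) = 26.40/(13.44×0.95) = 2.067 m

2.07 m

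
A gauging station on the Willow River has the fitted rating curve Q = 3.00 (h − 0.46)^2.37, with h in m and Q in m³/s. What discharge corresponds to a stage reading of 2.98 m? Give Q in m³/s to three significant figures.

26.8 m³/s

Q = 3.00 × (2.98 − 0.46)^2.37 = 3.00 × 2.52^2.37 = 26.82 m³/s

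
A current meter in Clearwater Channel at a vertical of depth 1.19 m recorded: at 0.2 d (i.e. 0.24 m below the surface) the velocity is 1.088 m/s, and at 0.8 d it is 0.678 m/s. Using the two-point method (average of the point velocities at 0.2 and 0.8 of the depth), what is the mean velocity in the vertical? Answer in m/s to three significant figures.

0.883 m/s

v̄ = (1.088 + 0.678) / 2 = 0.8830 m/s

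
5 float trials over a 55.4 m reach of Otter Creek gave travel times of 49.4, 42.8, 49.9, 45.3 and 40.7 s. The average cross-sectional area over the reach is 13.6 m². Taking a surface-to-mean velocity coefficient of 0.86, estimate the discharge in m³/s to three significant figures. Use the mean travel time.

t̄ = (49.4 + 42.8 + 49.9 + 45.3 + 40.7) / 5 = 45.62 s
v_surface = L / t̄ = 55.4 / 45.62 = 1.214 m/s
v_mean = 0.86 × 1.214 = 1.044 m/s
Q = A × v_mean = 13.6 × 1.044 = 14.20 m³/s

14.2 m³/s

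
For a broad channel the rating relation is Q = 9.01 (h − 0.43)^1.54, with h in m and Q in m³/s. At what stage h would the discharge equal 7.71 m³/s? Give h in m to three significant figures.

1.33 m

h − h₀ = (Q/C)^(1/b) = (7.71/9.01)^(1/1.54) = 0.9038 m
h = 0.43 + 0.9038 = 1.334 m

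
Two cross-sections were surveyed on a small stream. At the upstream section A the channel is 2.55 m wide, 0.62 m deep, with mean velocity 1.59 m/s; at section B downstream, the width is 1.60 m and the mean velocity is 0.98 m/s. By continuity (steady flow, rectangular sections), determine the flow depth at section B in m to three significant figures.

1.60 m

Q = A₁V₁ = (2.55×0.62) × 1.59 = 2.514 m³/s
d₂ = Q/(b₂ V₂) = 2.514/(1.60×0.98) = 1.603 m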